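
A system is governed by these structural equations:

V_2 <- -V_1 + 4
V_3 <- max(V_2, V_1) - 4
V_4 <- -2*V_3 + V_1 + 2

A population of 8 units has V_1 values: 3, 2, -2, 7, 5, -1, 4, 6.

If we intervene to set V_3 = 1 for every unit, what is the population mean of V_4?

Every unit gets V_3=1 under the intervention. V_4 values become 3, 2, -2, 7, 5, -1, 4, 6; E[V_4|do(V_3=1)] = 3.

3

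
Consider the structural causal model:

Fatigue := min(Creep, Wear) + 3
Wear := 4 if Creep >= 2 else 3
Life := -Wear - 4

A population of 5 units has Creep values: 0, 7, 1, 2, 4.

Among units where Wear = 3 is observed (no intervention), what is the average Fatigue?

3.5

Conditioning on Wear=3 selects the 2 unit(s) with Creep ∈ {0, 1}. Their Fatigue values: 3, 4. Mean = 3.5.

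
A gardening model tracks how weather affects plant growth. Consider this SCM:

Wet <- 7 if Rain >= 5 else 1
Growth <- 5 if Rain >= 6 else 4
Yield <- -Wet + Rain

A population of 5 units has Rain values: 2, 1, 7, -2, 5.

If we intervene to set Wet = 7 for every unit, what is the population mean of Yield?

Every unit gets Wet=7 under the intervention. Yield values become -5, -6, 0, -9, -2; E[Yield|do(Wet=7)] = -4.4.

-4.4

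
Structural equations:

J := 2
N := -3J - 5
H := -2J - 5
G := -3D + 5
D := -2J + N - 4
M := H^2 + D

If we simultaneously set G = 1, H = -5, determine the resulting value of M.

Setting G = 1, H = -5 by intervention discards those variables' equations.
N = -3J - 5  [with J=2]  = -11
D = -2J + N - 4  [with J=2, N=-11]  = -19
M = H^2 + D  [with H=-5, D=-19]  = 6

6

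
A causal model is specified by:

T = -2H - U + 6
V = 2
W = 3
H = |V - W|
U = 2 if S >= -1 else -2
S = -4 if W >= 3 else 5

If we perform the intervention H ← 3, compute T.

Under do(H=3), the mechanism H = |V - W| is discarded; H is fixed at 3.
S = -4 if W >= 3 else 5  [with W=3]  = -4
U = 2 if S >= -1 else -2  [with S=-4]  = -2
T = -2H - U + 6  [with H=3, U=-2]  = 2

2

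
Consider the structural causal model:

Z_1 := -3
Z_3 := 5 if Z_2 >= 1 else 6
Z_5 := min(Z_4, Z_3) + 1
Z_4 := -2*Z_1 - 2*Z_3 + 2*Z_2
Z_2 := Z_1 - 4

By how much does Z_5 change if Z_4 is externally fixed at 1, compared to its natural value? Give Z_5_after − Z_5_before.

21

Intervening sets Z_4 = 1 and removes its equation (Z_4 := -2*Z_1 - 2*Z_3 + 2*Z_2).
Z_2 = Z_1 - 4  [with Z_1=-3]  = -7
Z_3 = 5 if Z_2 >= 1 else 6  [with Z_2=-7]  = 6
Z_5 = min(Z_4, Z_3) + 1  [with Z_4=1, Z_3=6]  = 2
Without intervention: Z_2 = Z_1 - 4  [with Z_1=-3]  = -7; Z_3 = 5 if Z_2 >= 1 else 6  [with Z_2=-7]  = 6; Z_4 = -2*Z_1 - 2*Z_3 + 2*Z_2  [with Z_1=-3, Z_3=6, Z_2=-7]  = -20; Z_5 = min(Z_4, Z_3) + 1  [with Z_4=-20, Z_3=6]  = -19.
Change = 2 − (-19) = 21.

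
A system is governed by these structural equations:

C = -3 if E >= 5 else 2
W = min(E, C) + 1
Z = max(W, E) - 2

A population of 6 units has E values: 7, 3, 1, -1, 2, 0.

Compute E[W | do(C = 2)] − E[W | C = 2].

do(C=2) breaks C's dependence on E. With C=2 fixed, W across the units is 3, 3, 2, 0, 3, 1, mean 2.
E[W|C=2] averages over only the 5 units with C=2 (E = 3, 1, -1, 2, 0): W = 3, 2, 0, 3, 1, mean 1.8.
Difference = 2 − 1.8 = 0.2.

0.2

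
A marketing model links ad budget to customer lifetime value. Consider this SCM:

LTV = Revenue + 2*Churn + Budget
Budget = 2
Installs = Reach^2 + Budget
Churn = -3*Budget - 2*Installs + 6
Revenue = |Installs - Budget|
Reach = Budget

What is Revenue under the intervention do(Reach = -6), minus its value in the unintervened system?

32

do(Reach=-6) replaces the equation Reach = Budget with the constant Reach = -6.
Installs = Reach^2 + Budget  [with Reach=-6, Budget=2]  = 38
Revenue = |Installs - Budget|  [with Installs=38, Budget=2]  = 36
Without intervention: Reach = Budget  [with Budget=2]  = 2; Installs = Reach^2 + Budget  [with Reach=2, Budget=2]  = 6; Revenue = |Installs - Budget|  [with Installs=6, Budget=2]  = 4.
Change = 36 − 4 = 32.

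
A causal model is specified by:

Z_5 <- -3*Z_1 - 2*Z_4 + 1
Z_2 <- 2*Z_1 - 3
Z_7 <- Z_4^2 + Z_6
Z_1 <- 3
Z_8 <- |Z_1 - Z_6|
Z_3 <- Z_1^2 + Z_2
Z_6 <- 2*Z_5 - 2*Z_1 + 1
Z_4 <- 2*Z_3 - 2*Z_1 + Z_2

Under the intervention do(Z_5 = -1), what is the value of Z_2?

3

Under do(Z_5=-1), the mechanism Z_5 <- -3*Z_1 - 2*Z_4 + 1 is discarded; Z_5 is fixed at -1.
No directed path runs from Z_5 to Z_2, so Z_2 keeps its natural value.
Z_2 = 2*Z_1 - 3  [with Z_1=3]  = 3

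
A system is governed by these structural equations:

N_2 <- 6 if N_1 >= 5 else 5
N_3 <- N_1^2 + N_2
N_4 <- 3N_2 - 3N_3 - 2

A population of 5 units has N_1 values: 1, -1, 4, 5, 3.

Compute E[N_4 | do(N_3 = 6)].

-4.4

do(N_3=6) breaks N_3's dependence on N_1. With N_3=6 fixed, N_4 across the units is -5, -5, -5, -2, -5, mean -4.4.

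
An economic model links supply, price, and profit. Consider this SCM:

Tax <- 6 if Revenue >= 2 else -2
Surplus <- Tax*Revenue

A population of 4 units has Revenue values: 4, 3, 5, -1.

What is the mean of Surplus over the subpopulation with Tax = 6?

24

Conditioning on Tax=6 selects the 3 unit(s) with Revenue ∈ {4, 3, 5}. Their Surplus values: 24, 18, 30. Mean = 24.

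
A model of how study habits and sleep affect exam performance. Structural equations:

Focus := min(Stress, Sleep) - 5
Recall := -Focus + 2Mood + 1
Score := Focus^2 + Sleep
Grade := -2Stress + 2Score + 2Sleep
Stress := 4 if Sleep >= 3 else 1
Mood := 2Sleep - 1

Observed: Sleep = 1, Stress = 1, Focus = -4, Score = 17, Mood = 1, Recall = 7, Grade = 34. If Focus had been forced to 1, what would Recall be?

2

The intervention breaks the incoming arrows to Focus: Focus := min(Stress, Sleep) - 5 no longer applies, and Focus = 1.
Mood = 2Sleep - 1  [with Sleep=1]  = 1
Recall = -Focus + 2Mood + 1  [with Focus=1, Mood=1]  = 2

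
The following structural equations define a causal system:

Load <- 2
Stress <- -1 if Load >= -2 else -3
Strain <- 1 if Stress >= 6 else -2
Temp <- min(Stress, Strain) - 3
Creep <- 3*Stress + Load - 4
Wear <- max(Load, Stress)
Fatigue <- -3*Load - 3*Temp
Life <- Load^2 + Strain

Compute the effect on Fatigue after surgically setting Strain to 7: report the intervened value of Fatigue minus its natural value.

-3

The intervention breaks the incoming arrows to Strain: Strain <- 1 if Stress >= 6 else -2 no longer applies, and Strain = 7.
Stress = -1 if Load >= -2 else -3  [with Load=2]  = -1
Temp = min(Stress, Strain) - 3  [with Stress=-1, Strain=7]  = -4
Fatigue = -3*Load - 3*Temp  [with Load=2, Temp=-4]  = 6
Without intervention: Stress = -1 if Load >= -2 else -3  [with Load=2]  = -1; Strain = 1 if Stress >= 6 else -2  [with Stress=-1]  = -2; Temp = min(Stress, Strain) - 3  [with Stress=-1, Strain=-2]  = -5; Fatigue = -3*Load - 3*Temp  [with Load=2, Temp=-5]  = 9.
Change = 6 − 9 = -3.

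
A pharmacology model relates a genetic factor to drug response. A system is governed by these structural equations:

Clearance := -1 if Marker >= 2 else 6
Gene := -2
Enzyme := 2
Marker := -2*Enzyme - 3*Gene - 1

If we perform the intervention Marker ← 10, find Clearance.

The intervention breaks the incoming arrows to Marker: Marker := -2*Enzyme - 3*Gene - 1 no longer applies, and Marker = 10.
Clearance = -1 if Marker >= 2 else 6  [with Marker=10]  = -1

-1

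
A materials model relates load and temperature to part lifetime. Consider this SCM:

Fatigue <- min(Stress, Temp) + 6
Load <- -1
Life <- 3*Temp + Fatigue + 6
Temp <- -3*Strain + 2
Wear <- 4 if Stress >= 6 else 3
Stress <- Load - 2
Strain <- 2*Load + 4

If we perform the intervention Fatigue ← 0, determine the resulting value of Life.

-6

Intervening sets Fatigue = 0 and removes its equation (Fatigue <- min(Stress, Temp) + 6).
Strain = 2*Load + 4  [with Load=-1]  = 2
Temp = -3*Strain + 2  [with Strain=2]  = -4
Life = 3*Temp + Fatigue + 6  [with Temp=-4, Fatigue=0]  = -6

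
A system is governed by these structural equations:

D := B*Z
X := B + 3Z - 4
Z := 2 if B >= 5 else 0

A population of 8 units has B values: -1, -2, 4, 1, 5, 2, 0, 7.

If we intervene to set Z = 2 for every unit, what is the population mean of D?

4

Every unit gets Z=2 under the intervention. D values become -2, -4, 8, 2, 10, 4, 0, 14; E[D|do(Z=2)] = 4.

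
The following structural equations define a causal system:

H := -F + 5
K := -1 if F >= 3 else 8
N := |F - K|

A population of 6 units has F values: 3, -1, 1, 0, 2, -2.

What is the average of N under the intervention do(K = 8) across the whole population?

7.5

The intervention sets K=8 in all 6 units regardless of F. Recomputing N per unit gives 5, 9, 7, 8, 6, 10; average 7.5.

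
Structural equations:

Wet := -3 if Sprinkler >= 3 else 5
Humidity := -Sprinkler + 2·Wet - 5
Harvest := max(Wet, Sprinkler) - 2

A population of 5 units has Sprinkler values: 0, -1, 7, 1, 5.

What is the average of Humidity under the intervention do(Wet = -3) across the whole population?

do(Wet=-3) breaks Wet's dependence on Sprinkler. With Wet=-3 fixed, Humidity across the units is -11, -10, -18, -12, -16, mean -13.4.

-13.4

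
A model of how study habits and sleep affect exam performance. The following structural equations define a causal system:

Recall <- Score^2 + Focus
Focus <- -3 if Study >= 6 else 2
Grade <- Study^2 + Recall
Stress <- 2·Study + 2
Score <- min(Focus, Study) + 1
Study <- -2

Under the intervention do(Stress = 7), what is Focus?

The intervention breaks the incoming arrows to Stress: Stress <- 2·Study + 2 no longer applies, and Stress = 7.
Since Focus is not a descendant of the intervened variable, it is unaffected.
Focus = -3 if Study >= 6 else 2  [with Study=-2]  = 2

2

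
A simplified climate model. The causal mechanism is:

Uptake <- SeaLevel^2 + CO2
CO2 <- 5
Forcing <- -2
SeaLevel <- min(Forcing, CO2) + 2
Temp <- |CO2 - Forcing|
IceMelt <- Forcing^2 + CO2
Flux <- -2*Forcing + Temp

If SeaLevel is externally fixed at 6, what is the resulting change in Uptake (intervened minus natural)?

Under do(SeaLevel=6), the mechanism SeaLevel <- min(Forcing, CO2) + 2 is discarded; SeaLevel is fixed at 6.
Uptake = SeaLevel^2 + CO2  [with SeaLevel=6, CO2=5]  = 41
Without intervention: SeaLevel = min(Forcing, CO2) + 2  [with Forcing=-2, CO2=5]  = 0; Uptake = SeaLevel^2 + CO2  [with SeaLevel=0, CO2=5]  = 5.
Change = 41 − 5 = 36.

36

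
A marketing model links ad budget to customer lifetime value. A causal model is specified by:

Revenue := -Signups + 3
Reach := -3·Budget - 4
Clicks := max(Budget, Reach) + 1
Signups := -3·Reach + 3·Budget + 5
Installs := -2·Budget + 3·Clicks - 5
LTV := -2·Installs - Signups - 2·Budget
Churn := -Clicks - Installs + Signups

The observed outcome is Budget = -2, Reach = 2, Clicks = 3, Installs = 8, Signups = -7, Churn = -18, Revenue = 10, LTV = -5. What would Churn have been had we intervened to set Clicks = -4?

The intervention breaks the incoming arrows to Clicks: Clicks := max(Budget, Reach) + 1 no longer applies, and Clicks = -4.
Reach = -3·Budget - 4  [with Budget=-2]  = 2
Installs = -2·Budget + 3·Clicks - 5  [with Budget=-2, Clicks=-4]  = -13
Signups = -3·Reach + 3·Budget + 5  [with Reach=2, Budget=-2]  = -7
Churn = -Clicks - Installs + Signups  [with Clicks=-4, Installs=-13, Signups=-7]  = 10

10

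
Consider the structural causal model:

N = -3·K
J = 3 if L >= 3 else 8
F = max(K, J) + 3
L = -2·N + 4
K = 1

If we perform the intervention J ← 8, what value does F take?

Intervening sets J = 8 and removes its equation (J = 3 if L >= 3 else 8).
F = max(K, J) + 3  [with K=1, J=8]  = 11

11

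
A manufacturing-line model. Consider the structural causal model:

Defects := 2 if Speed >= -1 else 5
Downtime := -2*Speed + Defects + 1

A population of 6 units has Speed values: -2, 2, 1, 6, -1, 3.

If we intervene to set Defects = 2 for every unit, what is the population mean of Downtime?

0

do(Defects=2) breaks Defects's dependence on Speed. With Defects=2 fixed, Downtime across the units is 7, -1, 1, -9, 5, -3, mean 0.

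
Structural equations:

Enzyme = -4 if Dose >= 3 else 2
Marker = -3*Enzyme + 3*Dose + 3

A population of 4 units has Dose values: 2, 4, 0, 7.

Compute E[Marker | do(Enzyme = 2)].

6.75

Every unit gets Enzyme=2 under the intervention. Marker values become 3, 9, -3, 18; E[Marker|do(Enzyme=2)] = 6.75.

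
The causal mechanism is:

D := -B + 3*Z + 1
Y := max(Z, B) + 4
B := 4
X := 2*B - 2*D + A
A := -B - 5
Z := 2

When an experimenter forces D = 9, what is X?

-19

Intervening sets D = 9 and removes its equation (D := -B + 3*Z + 1).
A = -B - 5  [with B=4]  = -9
X = 2*B - 2*D + A  [with B=4, D=9, A=-9]  = -19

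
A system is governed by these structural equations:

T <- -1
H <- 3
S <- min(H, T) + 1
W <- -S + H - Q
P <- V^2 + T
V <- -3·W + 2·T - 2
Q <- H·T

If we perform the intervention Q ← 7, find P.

The intervention breaks the incoming arrows to Q: Q <- H·T no longer applies, and Q = 7.
S = min(H, T) + 1  [with H=3, T=-1]  = 0
W = -S + H - Q  [with S=0, H=3, Q=7]  = -4
V = -3·W + 2·T - 2  [with W=-4, T=-1]  = 8
P = V^2 + T  [with V=8, T=-1]  = 63

63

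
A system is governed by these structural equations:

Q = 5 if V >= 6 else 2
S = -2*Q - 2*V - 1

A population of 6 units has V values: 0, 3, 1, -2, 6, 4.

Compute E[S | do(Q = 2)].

The intervention sets Q=2 in all 6 units regardless of V. Recomputing S per unit gives -5, -11, -7, -1, -17, -13; average -9.

-9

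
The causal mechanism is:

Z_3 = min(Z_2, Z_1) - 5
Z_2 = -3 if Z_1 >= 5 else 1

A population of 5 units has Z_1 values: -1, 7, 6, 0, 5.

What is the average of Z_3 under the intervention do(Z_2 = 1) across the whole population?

Every unit gets Z_2=1 under the intervention. Z_3 values become -6, -4, -4, -5, -4; E[Z_3|do(Z_2=1)] = -4.6.

-4.6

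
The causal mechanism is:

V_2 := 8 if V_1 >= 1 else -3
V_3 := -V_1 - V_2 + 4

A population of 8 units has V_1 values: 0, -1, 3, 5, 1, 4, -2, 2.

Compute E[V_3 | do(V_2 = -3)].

The intervention sets V_2=-3 in all 8 units regardless of V_1. Recomputing V_3 per unit gives 7, 8, 4, 2, 6, 3, 9, 5; average 5.5.

5.5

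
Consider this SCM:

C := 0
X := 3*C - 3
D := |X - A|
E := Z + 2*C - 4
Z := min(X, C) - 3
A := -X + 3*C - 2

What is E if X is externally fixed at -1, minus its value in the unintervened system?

2

Under do(X=-1), the mechanism X := 3*C - 3 is discarded; X is fixed at -1.
Z = min(X, C) - 3  [with X=-1, C=0]  = -4
E = Z + 2*C - 4  [with Z=-4, C=0]  = -8
Without intervention: X = 3*C - 3  [with C=0]  = -3; Z = min(X, C) - 3  [with X=-3, C=0]  = -6; E = Z + 2*C - 4  [with Z=-6, C=0]  = -10.
Change = -8 − (-10) = 2.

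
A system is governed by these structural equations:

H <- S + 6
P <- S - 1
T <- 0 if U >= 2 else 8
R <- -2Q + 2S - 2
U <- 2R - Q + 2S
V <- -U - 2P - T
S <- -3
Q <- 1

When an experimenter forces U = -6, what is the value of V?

6

do(U=-6) replaces the equation U <- 2R - Q + 2S with the constant U = -6.
P = S - 1  [with S=-3]  = -4
T = 0 if U >= 2 else 8  [with U=-6]  = 8
V = -U - 2P - T  [with U=-6, P=-4, T=8]  = 6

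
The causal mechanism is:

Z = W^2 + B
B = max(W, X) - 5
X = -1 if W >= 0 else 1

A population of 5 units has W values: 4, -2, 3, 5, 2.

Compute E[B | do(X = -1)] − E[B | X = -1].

do(X=-1) breaks X's dependence on W. With X=-1 fixed, B across the units is -1, -6, -2, 0, -3, mean -2.4.
Conditioning on X=-1 selects the 4 unit(s) with W ∈ {4, 3, 5, 2}. Their B values: -1, -2, 0, -3. Mean = -1.5.
Difference = -2.4 − (-1.5) = -0.9.

-0.9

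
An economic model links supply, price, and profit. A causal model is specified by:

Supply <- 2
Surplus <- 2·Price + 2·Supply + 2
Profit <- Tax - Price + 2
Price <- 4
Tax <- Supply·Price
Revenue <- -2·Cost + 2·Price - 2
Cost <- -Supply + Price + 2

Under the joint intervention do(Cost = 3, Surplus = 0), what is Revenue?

The joint intervention fixes Cost = 3, Surplus = 0, removing each variable's own equation.
Revenue = -2·Cost + 2·Price - 2  [with Cost=3, Price=4]  = 0

0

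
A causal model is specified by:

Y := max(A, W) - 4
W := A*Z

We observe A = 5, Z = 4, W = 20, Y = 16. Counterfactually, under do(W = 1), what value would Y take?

1

The intervention breaks the incoming arrows to W: W := A*Z no longer applies, and W = 1.
Y = max(A, W) - 4  [with A=5, W=1]  = 1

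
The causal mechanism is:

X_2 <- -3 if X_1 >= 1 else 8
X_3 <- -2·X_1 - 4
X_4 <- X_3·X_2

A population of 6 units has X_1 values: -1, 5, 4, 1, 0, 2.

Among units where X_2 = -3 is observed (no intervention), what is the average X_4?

30

Conditioning on X_2=-3 selects the 4 unit(s) with X_1 ∈ {5, 4, 1, 2}. Their X_4 values: 42, 36, 18, 24. Mean = 30.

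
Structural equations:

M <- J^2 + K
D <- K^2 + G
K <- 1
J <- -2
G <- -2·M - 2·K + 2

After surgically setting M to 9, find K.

1

Under do(M=9), the mechanism M <- J^2 + K is discarded; M is fixed at 9.
K is not downstream of the intervention, so its value is determined by the original equations.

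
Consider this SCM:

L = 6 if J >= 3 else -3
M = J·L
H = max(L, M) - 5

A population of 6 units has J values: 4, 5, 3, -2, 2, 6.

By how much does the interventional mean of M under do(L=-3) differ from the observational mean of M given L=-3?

-9

Under do(L=-3), L's equation is replaced by L=-3 for every unit. Per-unit M: -12, -15, -9, 6, -6, -18. Mean = -9.
E[M|L=-3] averages over only the 2 units with L=-3 (J = -2, 2): M = 6, -6, mean 0.
Difference = -9 − 0 = -9.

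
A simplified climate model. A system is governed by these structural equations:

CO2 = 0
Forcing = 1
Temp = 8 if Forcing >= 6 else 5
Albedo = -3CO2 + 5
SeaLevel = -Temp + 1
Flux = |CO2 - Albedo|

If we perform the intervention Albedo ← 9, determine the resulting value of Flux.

9

Under do(Albedo=9), the mechanism Albedo = -3CO2 + 5 is discarded; Albedo is fixed at 9.
Flux = |CO2 - Albedo|  [with CO2=0, Albedo=9]  = 9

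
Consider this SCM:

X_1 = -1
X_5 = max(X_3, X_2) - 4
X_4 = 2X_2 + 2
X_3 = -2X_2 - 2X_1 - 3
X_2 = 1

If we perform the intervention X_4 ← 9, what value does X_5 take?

Intervening sets X_4 = 9 and removes its equation (X_4 = 2X_2 + 2).
No directed path runs from X_4 to X_5, so X_5 keeps its natural value.
X_3 = -2X_2 - 2X_1 - 3  [with X_2=1, X_1=-1]  = -3
X_5 = max(X_3, X_2) - 4  [with X_3=-3, X_2=1]  = -3

-3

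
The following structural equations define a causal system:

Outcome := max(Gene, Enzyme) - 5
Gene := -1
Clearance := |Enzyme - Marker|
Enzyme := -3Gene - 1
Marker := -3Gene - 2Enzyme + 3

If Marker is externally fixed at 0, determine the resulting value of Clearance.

2

The intervention breaks the incoming arrows to Marker: Marker := -3Gene - 2Enzyme + 3 no longer applies, and Marker = 0.
Enzyme = -3Gene - 1  [with Gene=-1]  = 2
Clearance = |Enzyme - Marker|  [with Enzyme=2, Marker=0]  = 2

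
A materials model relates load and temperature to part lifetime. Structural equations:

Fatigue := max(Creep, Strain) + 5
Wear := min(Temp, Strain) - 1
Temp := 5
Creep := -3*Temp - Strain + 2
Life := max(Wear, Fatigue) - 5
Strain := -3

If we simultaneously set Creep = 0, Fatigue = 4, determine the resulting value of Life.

-1

Setting Creep = 0, Fatigue = 4 by intervention discards those variables' equations.
Wear = min(Temp, Strain) - 1  [with Temp=5, Strain=-3]  = -4
Life = max(Wear, Fatigue) - 5  [with Wear=-4, Fatigue=4]  = -1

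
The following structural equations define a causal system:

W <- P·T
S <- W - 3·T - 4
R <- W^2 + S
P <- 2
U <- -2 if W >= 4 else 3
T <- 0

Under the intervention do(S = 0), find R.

0

Intervening sets S = 0 and removes its equation (S <- W - 3·T - 4).
W = P·T  [with P=2, T=0]  = 0
R = W^2 + S  [with W=0, S=0]  = 0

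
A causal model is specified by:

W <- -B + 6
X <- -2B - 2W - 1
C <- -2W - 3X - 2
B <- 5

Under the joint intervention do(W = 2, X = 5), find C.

-21

Setting W = 2, X = 5 by intervention discards those variables' equations.
C = -2W - 3X - 2  [with W=2, X=5]  = -21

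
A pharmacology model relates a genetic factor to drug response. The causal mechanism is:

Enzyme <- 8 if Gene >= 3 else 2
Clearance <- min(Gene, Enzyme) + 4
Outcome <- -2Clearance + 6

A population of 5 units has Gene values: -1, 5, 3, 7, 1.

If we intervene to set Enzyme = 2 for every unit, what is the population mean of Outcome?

do(Enzyme=2) breaks Enzyme's dependence on Gene. With Enzyme=2 fixed, Outcome across the units is 0, -6, -6, -6, -4, mean -4.4.

-4.4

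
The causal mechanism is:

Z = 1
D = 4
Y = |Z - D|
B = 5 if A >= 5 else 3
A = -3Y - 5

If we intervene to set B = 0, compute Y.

do(B=0) replaces the equation B = 5 if A >= 5 else 3 with the constant B = 0.
Y is not downstream of the intervention, so its value is determined by the original equations.
Y = |Z - D|  [with Z=1, D=4]  = 3

3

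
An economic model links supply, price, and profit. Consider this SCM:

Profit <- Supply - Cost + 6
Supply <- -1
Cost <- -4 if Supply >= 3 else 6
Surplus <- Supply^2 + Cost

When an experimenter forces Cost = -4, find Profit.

The intervention breaks the incoming arrows to Cost: Cost <- -4 if Supply >= 3 else 6 no longer applies, and Cost = -4.
Profit = Supply - Cost + 6  [with Supply=-1, Cost=-4]  = 9

9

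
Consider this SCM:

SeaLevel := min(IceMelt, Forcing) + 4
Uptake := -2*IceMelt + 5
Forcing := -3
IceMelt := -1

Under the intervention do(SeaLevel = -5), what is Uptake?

7

The intervention breaks the incoming arrows to SeaLevel: SeaLevel := min(IceMelt, Forcing) + 4 no longer applies, and SeaLevel = -5.
Uptake is not downstream of the intervention, so its value is determined by the original equations.
Uptake = -2*IceMelt + 5  [with IceMelt=-1]  = 7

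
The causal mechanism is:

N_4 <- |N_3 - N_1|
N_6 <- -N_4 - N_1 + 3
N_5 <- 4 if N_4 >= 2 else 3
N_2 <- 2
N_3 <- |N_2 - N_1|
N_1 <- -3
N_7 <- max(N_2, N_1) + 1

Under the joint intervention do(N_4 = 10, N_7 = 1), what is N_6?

The joint intervention fixes N_4 = 10, N_7 = 1, removing each variable's own equation.
N_6 = -N_4 - N_1 + 3  [with N_4=10, N_1=-3]  = -4

-4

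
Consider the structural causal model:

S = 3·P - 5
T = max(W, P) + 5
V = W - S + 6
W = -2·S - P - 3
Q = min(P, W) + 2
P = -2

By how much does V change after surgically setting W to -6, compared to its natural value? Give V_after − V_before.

-27

do(W=-6) replaces the equation W = -2·S - P - 3 with the constant W = -6.
S = 3·P - 5  [with P=-2]  = -11
V = W - S + 6  [with W=-6, S=-11]  = 11
Without intervention: S = 3·P - 5  [with P=-2]  = -11; W = -2·S - P - 3  [with S=-11, P=-2]  = 21; V = W - S + 6  [with W=21, S=-11]  = 38.
Change = 11 − 38 = -27.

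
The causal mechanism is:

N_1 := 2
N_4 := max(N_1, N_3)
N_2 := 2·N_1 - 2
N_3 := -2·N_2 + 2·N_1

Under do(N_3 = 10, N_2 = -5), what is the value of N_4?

The joint intervention fixes N_3 = 10, N_2 = -5, removing each variable's own equation.
N_4 = max(N_1, N_3)  [with N_1=2, N_3=10]  = 10

10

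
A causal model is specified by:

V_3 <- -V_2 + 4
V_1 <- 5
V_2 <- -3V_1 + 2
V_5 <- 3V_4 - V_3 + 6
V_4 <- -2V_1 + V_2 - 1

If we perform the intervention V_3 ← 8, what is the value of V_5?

-74

do(V_3=8) replaces the equation V_3 <- -V_2 + 4 with the constant V_3 = 8.
V_2 = -3V_1 + 2  [with V_1=5]  = -13
V_4 = -2V_1 + V_2 - 1  [with V_1=5, V_2=-13]  = -24
V_5 = 3V_4 - V_3 + 6  [with V_4=-24, V_3=8]  = -74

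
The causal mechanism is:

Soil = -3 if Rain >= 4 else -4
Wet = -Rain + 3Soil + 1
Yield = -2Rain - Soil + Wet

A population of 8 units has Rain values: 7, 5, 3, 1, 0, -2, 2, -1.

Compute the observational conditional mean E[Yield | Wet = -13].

Observing Wet=-13 restricts to units where Wet's equation naturally yields -13: Rain ∈ {5, 2}. In that subpopulation Yield = -20, -13, mean -16.5.

-16.5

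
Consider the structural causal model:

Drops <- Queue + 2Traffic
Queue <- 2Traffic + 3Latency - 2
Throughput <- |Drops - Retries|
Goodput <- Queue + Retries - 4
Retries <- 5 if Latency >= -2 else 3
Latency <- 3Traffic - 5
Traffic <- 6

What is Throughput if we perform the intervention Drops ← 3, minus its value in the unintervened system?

Under do(Drops=3), the mechanism Drops <- Queue + 2Traffic is discarded; Drops is fixed at 3.
Latency = 3Traffic - 5  [with Traffic=6]  = 13
Retries = 5 if Latency >= -2 else 3  [with Latency=13]  = 5
Throughput = |Drops - Retries|  [with Drops=3, Retries=5]  = 2
Without intervention: Latency = 3Traffic - 5  [with Traffic=6]  = 13; Queue = 2Traffic + 3Latency - 2  [with Traffic=6, Latency=13]  = 49; Drops = Queue + 2Traffic  [with Queue=49, Traffic=6]  = 61; Retries = 5 if Latency >= -2 else 3  [with Latency=13]  = 5; Throughput = |Drops - Retries|  [with Drops=61, Retries=5]  = 56.
Change = 2 − 56 = -54.

-54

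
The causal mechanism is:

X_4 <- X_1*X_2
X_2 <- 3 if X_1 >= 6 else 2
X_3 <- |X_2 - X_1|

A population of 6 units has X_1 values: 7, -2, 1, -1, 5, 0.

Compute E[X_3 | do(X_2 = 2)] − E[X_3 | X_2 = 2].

0.4

do(X_2=2) breaks X_2's dependence on X_1. With X_2=2 fixed, X_3 across the units is 5, 4, 1, 3, 3, 2, mean 3.
E[X_3|X_2=2] averages over only the 5 units with X_2=2 (X_1 = -2, 1, -1, 5, 0): X_3 = 4, 1, 3, 3, 2, mean 2.6.
Difference = 3 − 2.6 = 0.4.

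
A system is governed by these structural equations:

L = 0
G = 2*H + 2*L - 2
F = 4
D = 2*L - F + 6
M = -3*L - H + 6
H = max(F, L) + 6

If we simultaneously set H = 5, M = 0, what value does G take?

8

Setting H = 5, M = 0 by intervention discards those variables' equations.
G = 2*H + 2*L - 2  [with H=5, L=0]  = 8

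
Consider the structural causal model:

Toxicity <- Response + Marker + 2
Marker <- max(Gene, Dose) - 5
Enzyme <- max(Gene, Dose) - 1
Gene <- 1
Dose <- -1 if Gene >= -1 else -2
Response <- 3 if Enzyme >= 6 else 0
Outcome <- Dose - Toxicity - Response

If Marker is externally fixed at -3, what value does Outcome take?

The intervention breaks the incoming arrows to Marker: Marker <- max(Gene, Dose) - 5 no longer applies, and Marker = -3.
Dose = -1 if Gene >= -1 else -2  [with Gene=1]  = -1
Enzyme = max(Gene, Dose) - 1  [with Gene=1, Dose=-1]  = 0
Response = 3 if Enzyme >= 6 else 0  [with Enzyme=0]  = 0
Toxicity = Response + Marker + 2  [with Response=0, Marker=-3]  = -1
Outcome = Dose - Toxicity - Response  [with Dose=-1, Toxicity=-1, Response=0]  = 0

0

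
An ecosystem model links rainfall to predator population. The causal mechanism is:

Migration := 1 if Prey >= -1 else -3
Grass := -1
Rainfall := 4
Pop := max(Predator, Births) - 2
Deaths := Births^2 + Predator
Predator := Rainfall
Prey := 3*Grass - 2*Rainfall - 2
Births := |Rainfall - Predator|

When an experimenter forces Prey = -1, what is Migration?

1

The intervention breaks the incoming arrows to Prey: Prey := 3*Grass - 2*Rainfall - 2 no longer applies, and Prey = -1.
Migration = 1 if Prey >= -1 else -3  [with Prey=-1]  = 1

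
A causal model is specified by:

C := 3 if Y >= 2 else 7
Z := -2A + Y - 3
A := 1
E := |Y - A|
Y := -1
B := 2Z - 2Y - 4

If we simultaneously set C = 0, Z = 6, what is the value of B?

10

The joint intervention fixes C = 0, Z = 6, removing each variable's own equation.
B = 2Z - 2Y - 4  [with Z=6, Y=-1]  = 10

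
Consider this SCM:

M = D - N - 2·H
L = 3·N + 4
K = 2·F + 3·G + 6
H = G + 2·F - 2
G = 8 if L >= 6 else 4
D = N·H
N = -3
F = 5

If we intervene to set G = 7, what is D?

-45

The intervention breaks the incoming arrows to G: G = 8 if L >= 6 else 4 no longer applies, and G = 7.
H = G + 2·F - 2  [with G=7, F=5]  = 15
D = N·H  [with N=-3, H=15]  = -45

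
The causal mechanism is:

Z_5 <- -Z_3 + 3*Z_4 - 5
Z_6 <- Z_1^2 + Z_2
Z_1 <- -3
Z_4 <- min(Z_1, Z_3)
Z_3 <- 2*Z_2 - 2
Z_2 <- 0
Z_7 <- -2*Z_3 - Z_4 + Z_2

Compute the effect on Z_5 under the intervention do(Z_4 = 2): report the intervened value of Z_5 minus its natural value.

Intervening sets Z_4 = 2 and removes its equation (Z_4 <- min(Z_1, Z_3)).
Z_3 = 2*Z_2 - 2  [with Z_2=0]  = -2
Z_5 = -Z_3 + 3*Z_4 - 5  [with Z_3=-2, Z_4=2]  = 3
Without intervention: Z_3 = 2*Z_2 - 2  [with Z_2=0]  = -2; Z_4 = min(Z_1, Z_3)  [with Z_1=-3, Z_3=-2]  = -3; Z_5 = -Z_3 + 3*Z_4 - 5  [with Z_3=-2, Z_4=-3]  = -12.
Change = 3 − (-12) = 15.

15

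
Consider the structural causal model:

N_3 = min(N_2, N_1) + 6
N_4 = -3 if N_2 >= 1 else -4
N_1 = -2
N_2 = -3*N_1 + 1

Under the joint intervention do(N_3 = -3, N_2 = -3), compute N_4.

The joint intervention fixes N_3 = -3, N_2 = -3, removing each variable's own equation.
N_4 = -3 if N_2 >= 1 else -4  [with N_2=-3]  = -4

-4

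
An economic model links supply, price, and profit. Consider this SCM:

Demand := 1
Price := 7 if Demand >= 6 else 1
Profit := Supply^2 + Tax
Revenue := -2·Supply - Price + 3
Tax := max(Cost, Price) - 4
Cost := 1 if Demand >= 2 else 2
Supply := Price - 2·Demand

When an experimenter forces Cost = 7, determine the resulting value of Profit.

The intervention breaks the incoming arrows to Cost: Cost := 1 if Demand >= 2 else 2 no longer applies, and Cost = 7.
Price = 7 if Demand >= 6 else 1  [with Demand=1]  = 1
Supply = Price - 2·Demand  [with Price=1, Demand=1]  = -1
Tax = max(Cost, Price) - 4  [with Cost=7, Price=1]  = 3
Profit = Supply^2 + Tax  [with Supply=-1, Tax=3]  = 4

4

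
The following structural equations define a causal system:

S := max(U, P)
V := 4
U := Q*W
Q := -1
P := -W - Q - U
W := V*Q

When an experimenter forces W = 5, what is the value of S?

The intervention breaks the incoming arrows to W: W := V*Q no longer applies, and W = 5.
U = Q*W  [with Q=-1, W=5]  = -5
P = -W - Q - U  [with W=5, Q=-1, U=-5]  = 1
S = max(U, P)  [with U=-5, P=1]  = 1

1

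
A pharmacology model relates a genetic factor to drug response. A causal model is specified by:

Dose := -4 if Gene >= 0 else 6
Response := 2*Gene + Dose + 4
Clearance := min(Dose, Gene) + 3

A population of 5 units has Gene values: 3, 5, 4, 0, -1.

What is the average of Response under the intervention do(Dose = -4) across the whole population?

Every unit gets Dose=-4 under the intervention. Response values become 6, 10, 8, 0, -2; E[Response|do(Dose=-4)] = 4.4.

4.4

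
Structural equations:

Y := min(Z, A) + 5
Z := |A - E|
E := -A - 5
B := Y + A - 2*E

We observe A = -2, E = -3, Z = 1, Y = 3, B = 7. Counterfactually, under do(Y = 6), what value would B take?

Intervening sets Y = 6 and removes its equation (Y := min(Z, A) + 5).
E = -A - 5  [with A=-2]  = -3
B = Y + A - 2*E  [with Y=6, A=-2, E=-3]  = 10

10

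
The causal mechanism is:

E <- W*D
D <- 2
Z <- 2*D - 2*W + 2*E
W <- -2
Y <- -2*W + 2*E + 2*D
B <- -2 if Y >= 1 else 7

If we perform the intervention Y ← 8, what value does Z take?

The intervention breaks the incoming arrows to Y: Y <- -2*W + 2*E + 2*D no longer applies, and Y = 8.
Since Z is not a descendant of the intervened variable, it is unaffected.
E = W*D  [with W=-2, D=2]  = -4
Z = 2*D - 2*W + 2*E  [with D=2, W=-2, E=-4]  = 0

0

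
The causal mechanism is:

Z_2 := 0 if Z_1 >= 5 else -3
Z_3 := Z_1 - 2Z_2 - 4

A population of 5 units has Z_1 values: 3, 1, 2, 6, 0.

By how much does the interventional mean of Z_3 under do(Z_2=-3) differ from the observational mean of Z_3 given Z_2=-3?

do(Z_2=-3) breaks Z_2's dependence on Z_1. With Z_2=-3 fixed, Z_3 across the units is 5, 3, 4, 8, 2, mean 4.4.
Observing Z_2=-3 restricts to units where Z_2's equation naturally yields -3: Z_1 ∈ {3, 1, 2, 0}. In that subpopulation Z_3 = 5, 3, 4, 2, mean 3.5.
Difference = 4.4 − 3.5 = 0.9.

0.9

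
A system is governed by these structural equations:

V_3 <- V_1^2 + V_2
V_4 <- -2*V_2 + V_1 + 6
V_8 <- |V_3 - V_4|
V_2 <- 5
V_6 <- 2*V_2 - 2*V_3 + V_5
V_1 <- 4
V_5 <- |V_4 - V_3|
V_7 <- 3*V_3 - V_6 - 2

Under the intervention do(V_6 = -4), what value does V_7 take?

Intervening sets V_6 = -4 and removes its equation (V_6 <- 2*V_2 - 2*V_3 + V_5).
V_3 = V_1^2 + V_2  [with V_1=4, V_2=5]  = 21
V_7 = 3*V_3 - V_6 - 2  [with V_3=21, V_6=-4]  = 65

65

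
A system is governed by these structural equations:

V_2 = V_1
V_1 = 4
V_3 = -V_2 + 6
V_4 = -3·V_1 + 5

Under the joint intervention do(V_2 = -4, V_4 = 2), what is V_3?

The joint intervention fixes V_2 = -4, V_4 = 2, removing each variable's own equation.
V_3 = -V_2 + 6  [with V_2=-4]  = 10

10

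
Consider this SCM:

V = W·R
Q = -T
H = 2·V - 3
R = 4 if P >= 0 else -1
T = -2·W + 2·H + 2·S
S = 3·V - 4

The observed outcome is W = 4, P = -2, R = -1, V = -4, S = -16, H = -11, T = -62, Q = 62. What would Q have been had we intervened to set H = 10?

Intervening sets H = 10 and removes its equation (H = 2·V - 3).
R = 4 if P >= 0 else -1  [with P=-2]  = -1
V = W·R  [with W=4, R=-1]  = -4
S = 3·V - 4  [with V=-4]  = -16
T = -2·W + 2·H + 2·S  [with W=4, H=10, S=-16]  = -20
Q = -T  [with T=-20]  = 20

20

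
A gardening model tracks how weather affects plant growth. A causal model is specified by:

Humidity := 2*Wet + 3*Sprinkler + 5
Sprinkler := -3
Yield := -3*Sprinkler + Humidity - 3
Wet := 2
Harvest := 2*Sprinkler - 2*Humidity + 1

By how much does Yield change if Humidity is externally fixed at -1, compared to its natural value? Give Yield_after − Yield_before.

-1

The intervention breaks the incoming arrows to Humidity: Humidity := 2*Wet + 3*Sprinkler + 5 no longer applies, and Humidity = -1.
Yield = -3*Sprinkler + Humidity - 3  [with Sprinkler=-3, Humidity=-1]  = 5
Without intervention: Humidity = 2*Wet + 3*Sprinkler + 5  [with Wet=2, Sprinkler=-3]  = 0; Yield = -3*Sprinkler + Humidity - 3  [with Sprinkler=-3, Humidity=0]  = 6.
Change = 5 − 6 = -1.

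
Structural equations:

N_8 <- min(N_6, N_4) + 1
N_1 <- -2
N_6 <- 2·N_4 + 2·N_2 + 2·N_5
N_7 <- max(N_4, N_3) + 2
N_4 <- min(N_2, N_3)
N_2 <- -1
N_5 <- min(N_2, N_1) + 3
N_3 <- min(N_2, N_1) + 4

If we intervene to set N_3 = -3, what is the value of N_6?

-6

The intervention breaks the incoming arrows to N_3: N_3 <- min(N_2, N_1) + 4 no longer applies, and N_3 = -3.
N_4 = min(N_2, N_3)  [with N_2=-1, N_3=-3]  = -3
N_5 = min(N_2, N_1) + 3  [with N_2=-1, N_1=-2]  = 1
N_6 = 2·N_4 + 2·N_2 + 2·N_5  [with N_4=-3, N_2=-1, N_5=1]  = -6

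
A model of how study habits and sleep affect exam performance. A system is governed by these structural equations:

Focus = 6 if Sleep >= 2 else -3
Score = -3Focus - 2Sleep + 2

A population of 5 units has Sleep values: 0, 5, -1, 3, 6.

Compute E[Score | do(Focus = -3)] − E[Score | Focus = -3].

-6.2

do(Focus=-3) breaks Focus's dependence on Sleep. With Focus=-3 fixed, Score across the units is 11, 1, 13, 5, -1, mean 5.8.
Conditioning on Focus=-3 selects the 2 unit(s) with Sleep ∈ {0, -1}. Their Score values: 11, 13. Mean = 12.
Difference = 5.8 − 12 = -6.2.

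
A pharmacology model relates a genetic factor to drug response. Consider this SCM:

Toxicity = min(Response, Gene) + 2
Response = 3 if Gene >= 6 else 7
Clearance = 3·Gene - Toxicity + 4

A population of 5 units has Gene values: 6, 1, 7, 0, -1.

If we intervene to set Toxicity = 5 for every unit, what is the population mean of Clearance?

do(Toxicity=5) breaks Toxicity's dependence on Gene. With Toxicity=5 fixed, Clearance across the units is 17, 2, 20, -1, -4, mean 6.8.

6.8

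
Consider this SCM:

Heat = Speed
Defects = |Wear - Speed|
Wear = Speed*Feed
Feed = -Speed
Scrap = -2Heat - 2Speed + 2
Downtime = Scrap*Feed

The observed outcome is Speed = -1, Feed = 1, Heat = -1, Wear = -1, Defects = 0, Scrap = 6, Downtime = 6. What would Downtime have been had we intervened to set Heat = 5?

The intervention breaks the incoming arrows to Heat: Heat = Speed no longer applies, and Heat = 5.
Feed = -Speed  [with Speed=-1]  = 1
Scrap = -2Heat - 2Speed + 2  [with Heat=5, Speed=-1]  = -6
Downtime = Scrap*Feed  [with Scrap=-6, Feed=1]  = -6

-6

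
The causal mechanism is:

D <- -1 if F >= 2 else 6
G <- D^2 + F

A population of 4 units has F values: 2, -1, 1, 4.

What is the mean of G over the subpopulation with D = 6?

E[G|D=6] averages over only the 2 units with D=6 (F = -1, 1): G = 35, 37, mean 36.

36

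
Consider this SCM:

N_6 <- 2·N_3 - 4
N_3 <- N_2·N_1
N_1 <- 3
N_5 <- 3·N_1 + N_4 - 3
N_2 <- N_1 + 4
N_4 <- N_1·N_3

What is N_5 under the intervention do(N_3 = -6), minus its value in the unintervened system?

do(N_3=-6) replaces the equation N_3 <- N_2·N_1 with the constant N_3 = -6.
N_4 = N_1·N_3  [with N_1=3, N_3=-6]  = -18
N_5 = 3·N_1 + N_4 - 3  [with N_1=3, N_4=-18]  = -12
Without intervention: N_2 = N_1 + 4  [with N_1=3]  = 7; N_3 = N_2·N_1  [with N_2=7, N_1=3]  = 21; N_4 = N_1·N_3  [with N_1=3, N_3=21]  = 63; N_5 = 3·N_1 + N_4 - 3  [with N_1=3, N_4=63]  = 69.
Change = -12 − 69 = -81.

-81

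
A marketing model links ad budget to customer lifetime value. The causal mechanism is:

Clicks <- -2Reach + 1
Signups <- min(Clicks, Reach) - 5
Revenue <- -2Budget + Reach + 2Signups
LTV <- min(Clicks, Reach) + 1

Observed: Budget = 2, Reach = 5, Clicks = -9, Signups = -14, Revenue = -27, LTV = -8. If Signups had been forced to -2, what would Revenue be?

-3

Intervening sets Signups = -2 and removes its equation (Signups <- min(Clicks, Reach) - 5).
Revenue = -2Budget + Reach + 2Signups  [with Budget=2, Reach=5, Signups=-2]  = -3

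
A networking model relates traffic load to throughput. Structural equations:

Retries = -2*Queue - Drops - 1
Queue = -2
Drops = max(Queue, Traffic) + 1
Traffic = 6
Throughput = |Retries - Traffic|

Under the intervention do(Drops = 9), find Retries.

-6

The intervention breaks the incoming arrows to Drops: Drops = max(Queue, Traffic) + 1 no longer applies, and Drops = 9.
Retries = -2*Queue - Drops - 1  [with Queue=-2, Drops=9]  = -6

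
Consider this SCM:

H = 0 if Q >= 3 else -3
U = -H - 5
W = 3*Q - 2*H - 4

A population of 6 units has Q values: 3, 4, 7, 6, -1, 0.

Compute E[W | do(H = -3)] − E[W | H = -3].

Every unit gets H=-3 under the intervention. W values become 11, 14, 23, 20, -1, 2; E[W|do(H=-3)] = 11.5.
Conditioning on H=-3 selects the 2 unit(s) with Q ∈ {-1, 0}. Their W values: -1, 2. Mean = 0.5.
Difference = 11.5 − 0.5 = 11.

11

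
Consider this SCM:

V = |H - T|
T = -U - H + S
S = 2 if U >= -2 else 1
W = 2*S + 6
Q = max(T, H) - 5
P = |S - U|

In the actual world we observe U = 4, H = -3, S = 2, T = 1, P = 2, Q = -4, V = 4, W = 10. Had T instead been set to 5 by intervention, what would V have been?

The intervention breaks the incoming arrows to T: T = -U - H + S no longer applies, and T = 5.
V = |H - T|  [with H=-3, T=5]  = 8

8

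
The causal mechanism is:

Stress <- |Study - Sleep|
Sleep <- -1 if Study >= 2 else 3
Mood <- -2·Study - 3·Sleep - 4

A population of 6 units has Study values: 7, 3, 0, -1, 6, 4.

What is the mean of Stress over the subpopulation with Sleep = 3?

3.5

Conditioning on Sleep=3 selects the 2 unit(s) with Study ∈ {0, -1}. Their Stress values: 3, 4. Mean = 3.5.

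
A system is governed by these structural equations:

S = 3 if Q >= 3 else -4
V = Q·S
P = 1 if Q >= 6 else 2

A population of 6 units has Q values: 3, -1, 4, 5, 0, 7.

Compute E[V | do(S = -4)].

Every unit gets S=-4 under the intervention. V values become -12, 4, -16, -20, 0, -28; E[V|do(S=-4)] = -12.

-12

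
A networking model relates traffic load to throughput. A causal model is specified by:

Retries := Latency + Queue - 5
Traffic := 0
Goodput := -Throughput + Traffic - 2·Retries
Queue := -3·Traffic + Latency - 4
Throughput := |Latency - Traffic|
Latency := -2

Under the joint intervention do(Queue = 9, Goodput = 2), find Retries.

Setting Queue = 9, Goodput = 2 by intervention discards those variables' equations.
Retries = Latency + Queue - 5  [with Latency=-2, Queue=9]  = 2

2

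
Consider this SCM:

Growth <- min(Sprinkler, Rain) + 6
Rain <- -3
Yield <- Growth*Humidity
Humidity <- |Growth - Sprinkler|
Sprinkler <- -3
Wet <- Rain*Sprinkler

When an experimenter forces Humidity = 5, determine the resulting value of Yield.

15

The intervention breaks the incoming arrows to Humidity: Humidity <- |Growth - Sprinkler| no longer applies, and Humidity = 5.
Growth = min(Sprinkler, Rain) + 6  [with Sprinkler=-3, Rain=-3]  = 3
Yield = Growth*Humidity  [with Growth=3, Humidity=5]  = 15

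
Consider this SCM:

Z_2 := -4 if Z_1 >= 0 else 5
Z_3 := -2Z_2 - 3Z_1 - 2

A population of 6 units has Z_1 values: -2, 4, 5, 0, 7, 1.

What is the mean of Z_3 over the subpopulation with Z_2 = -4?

-4.2

Conditioning on Z_2=-4 selects the 5 unit(s) with Z_1 ∈ {4, 5, 0, 7, 1}. Their Z_3 values: -6, -9, 6, -15, 3. Mean = -4.2.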